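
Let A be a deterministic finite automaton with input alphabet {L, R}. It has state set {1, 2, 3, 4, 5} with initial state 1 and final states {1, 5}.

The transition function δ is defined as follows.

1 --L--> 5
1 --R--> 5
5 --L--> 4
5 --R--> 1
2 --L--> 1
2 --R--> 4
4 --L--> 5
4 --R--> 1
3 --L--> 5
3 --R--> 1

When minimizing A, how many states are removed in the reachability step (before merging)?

BFS from 1 reaches {1, 4, 5}; the 2 state(s) 2, 3 are never visited.

2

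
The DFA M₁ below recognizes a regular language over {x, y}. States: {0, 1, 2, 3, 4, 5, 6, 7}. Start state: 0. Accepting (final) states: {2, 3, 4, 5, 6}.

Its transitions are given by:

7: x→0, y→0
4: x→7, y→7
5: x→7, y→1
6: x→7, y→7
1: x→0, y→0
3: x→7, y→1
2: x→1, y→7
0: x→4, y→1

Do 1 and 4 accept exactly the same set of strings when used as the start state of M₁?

First remove the unreachable states {2,3,5,6}; 4 states remain.
P0 = {4} | {0,1,7}.
On input x, block {0,1,7} splits into {1,7} and {0}.
No further refinement is possible. Final partition (3 blocks): {4} | {1,7} | {0}.
1 and 4 end up in different blocks, so they are distinguishable. For instance, the string 'ε' is accepted from only 4.

No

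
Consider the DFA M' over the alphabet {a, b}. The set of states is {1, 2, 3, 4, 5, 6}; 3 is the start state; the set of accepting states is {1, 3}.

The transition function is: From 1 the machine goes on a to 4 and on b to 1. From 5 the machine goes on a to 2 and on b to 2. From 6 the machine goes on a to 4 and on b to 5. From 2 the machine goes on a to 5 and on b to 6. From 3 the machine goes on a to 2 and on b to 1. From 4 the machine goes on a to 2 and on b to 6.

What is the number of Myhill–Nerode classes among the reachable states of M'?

2

Start with accepting vs non-accepting: {1,3} | {2,4,5,6}.
Stable partition: {1,3} | {2,4,5,6} — 2 equivalence classes.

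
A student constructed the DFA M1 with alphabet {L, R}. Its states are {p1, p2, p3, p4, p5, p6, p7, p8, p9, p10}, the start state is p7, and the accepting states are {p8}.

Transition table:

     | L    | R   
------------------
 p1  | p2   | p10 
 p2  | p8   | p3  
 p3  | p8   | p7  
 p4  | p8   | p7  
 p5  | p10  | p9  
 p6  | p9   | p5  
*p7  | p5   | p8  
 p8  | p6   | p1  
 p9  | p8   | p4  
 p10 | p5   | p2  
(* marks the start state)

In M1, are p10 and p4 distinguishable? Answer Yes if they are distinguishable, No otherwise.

Yes

Every state is reachable, so we keep all 10.
P0 = {p8} | {p1,p2,p3,p4,p5,p6,p7,p9,p10}.
Refine {p1,p2,p3,p4,p5,p6,p7,p9,p10} on symbol L: members go to different blocks, giving {p1,p5,p6,p7,p10} and {p2,p3,p4,p9}.
Split {p1,p5,p6,p7,p10} by δ(·,L) → {p5,p7,p10} and {p1,p6}.
On input R, block {p5,p7,p10} splits into {p5,p10} and {p7}.
Split {p2,p3,p4,p9} by δ(·,R) → {p2,p9} and {p3,p4}.
No further refinement is possible. Final partition (6 blocks): {p8} | {p5,p10} | {p2,p9} | {p1,p6} | {p7} | {p3,p4}.
p10 and p4 end up in different blocks, so they are distinguishable. For instance, the string 'L' is accepted from only p4.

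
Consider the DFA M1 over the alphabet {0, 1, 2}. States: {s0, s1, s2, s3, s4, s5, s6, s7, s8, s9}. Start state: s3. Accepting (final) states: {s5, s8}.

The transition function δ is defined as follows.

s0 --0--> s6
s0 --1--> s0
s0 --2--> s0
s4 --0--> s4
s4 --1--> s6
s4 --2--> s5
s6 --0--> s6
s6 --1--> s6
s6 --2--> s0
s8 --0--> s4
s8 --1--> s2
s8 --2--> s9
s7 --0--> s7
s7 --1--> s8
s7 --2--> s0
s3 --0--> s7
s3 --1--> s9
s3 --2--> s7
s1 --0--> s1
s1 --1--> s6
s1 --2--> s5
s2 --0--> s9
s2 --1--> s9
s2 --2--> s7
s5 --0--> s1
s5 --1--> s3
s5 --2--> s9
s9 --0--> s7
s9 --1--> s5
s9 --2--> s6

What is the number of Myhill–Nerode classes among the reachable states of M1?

P0 = {s5,s8} | {s0,s1,s2,s3,s4,s6,s7,s9}.
Refine {s0,s1,s2,s3,s4,s6,s7,s9} on symbol 1: members go to different blocks, giving {s0,s1,s2,s3,s4,s6} and {s7,s9}.
Split {s0,s1,s2,s3,s4,s6} by δ(·,0) → {s0,s1,s4,s6} and {s2,s3}.
On input 2, block {s0,s1,s4,s6} splits into {s0,s6} and {s1,s4}.
No further refinement is possible. Final partition (5 blocks): {s5,s8} | {s0,s6} | {s7,s9} | {s2,s3} | {s1,s4}.

5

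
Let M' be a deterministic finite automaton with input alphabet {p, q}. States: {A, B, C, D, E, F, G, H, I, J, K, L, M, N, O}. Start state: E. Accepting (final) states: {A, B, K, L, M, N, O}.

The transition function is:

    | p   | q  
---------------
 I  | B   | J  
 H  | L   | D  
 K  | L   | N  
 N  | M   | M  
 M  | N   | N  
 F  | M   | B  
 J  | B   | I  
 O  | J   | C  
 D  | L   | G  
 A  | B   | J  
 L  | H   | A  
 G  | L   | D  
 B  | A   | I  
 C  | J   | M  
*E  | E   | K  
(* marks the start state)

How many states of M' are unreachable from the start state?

3

No path from E leads to C, F, O; the other 12 states are all reachable.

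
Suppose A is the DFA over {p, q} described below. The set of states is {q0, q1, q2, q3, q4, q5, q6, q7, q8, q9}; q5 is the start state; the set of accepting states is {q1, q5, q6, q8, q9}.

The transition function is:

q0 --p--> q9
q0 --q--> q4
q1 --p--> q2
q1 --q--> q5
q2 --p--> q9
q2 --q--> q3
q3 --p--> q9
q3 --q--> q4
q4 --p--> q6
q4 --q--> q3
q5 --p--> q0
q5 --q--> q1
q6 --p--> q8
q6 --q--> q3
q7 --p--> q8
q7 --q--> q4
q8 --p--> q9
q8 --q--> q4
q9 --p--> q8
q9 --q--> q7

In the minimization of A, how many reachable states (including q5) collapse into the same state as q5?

Every state is reachable, so we keep all 10.
Start with accepting vs non-accepting: {q1,q5,q6,q8,q9} | {q0,q2,q3,q4,q7}.
Refine {q1,q5,q6,q8,q9} on symbol p: members go to different blocks, giving {q6,q8,q9} and {q1,q5}.
The partition is now stable with 3 blocks: {q6,q8,q9} | {q0,q2,q3,q4,q7} | {q1,q5}.
The equivalence class containing q5 is {q1,q5}, of size 2.

2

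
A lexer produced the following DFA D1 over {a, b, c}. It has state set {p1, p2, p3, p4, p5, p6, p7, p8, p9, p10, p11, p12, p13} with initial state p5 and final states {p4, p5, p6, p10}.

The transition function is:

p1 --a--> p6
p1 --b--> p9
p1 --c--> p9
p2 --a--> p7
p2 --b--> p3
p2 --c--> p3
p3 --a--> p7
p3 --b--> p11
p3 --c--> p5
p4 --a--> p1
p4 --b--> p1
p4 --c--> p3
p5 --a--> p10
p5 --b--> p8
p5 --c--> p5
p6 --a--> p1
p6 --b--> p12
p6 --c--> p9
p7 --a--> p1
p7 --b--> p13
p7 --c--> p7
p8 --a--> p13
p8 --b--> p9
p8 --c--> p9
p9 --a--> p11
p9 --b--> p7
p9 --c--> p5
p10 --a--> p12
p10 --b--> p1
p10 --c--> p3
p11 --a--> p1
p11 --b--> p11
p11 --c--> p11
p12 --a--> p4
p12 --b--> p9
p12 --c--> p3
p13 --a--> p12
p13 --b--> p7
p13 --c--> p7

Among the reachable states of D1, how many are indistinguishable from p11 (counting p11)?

3

First remove the unreachable states {p2}; 12 states remain.
Initial partition by acceptance: {p4,p5,p6,p10} | {p1,p3,p7,p8,p9,p11,p12,p13}.
On input a, block {p4,p5,p6,p10} splits into {p4,p6,p10} and {p5}.
Refine {p1,p3,p7,p8,p9,p11,p12,p13} on symbol a: members go to different blocks, giving {p3,p7,p8,p9,p11,p13} and {p1,p12}.
Split {p3,p7,p8,p9,p11,p13} by δ(·,a) → {p3,p8,p9} and {p7,p11,p13}.
Refine {p3,p8,p9} on symbol b: members go to different blocks, giving {p3,p9} and {p8}.
No further refinement is possible. Final partition (6 blocks): {p4,p6,p10} | {p3,p9} | {p5} | {p1,p12} | {p7,p11,p13} | {p8}.
The equivalence class containing p11 is {p7,p11,p13}, of size 3.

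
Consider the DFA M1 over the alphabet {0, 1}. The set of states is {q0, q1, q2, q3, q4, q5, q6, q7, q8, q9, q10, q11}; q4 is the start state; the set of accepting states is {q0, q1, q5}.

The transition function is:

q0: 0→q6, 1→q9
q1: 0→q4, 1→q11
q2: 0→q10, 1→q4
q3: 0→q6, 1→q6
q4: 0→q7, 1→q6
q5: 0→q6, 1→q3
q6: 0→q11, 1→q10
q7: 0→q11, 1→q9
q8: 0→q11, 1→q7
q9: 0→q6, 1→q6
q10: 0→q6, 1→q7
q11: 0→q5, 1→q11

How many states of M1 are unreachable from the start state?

4

Starting at q4 and following transitions, the reachable set is {q3, q4, q5, q6, q7, q9, q10, q11}. That leaves q0, q1, q2, q8 unreachable — 4 in total.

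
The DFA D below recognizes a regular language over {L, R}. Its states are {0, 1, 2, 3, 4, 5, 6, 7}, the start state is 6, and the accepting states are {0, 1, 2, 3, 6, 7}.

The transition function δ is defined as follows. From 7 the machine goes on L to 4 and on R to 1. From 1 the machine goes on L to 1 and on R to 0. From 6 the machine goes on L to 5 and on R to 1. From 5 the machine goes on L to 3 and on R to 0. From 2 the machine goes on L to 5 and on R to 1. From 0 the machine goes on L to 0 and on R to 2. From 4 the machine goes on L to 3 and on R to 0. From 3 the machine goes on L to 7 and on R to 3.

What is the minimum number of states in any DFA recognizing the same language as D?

5

Initial partition by acceptance: {0,1,2,3,6,7} | {4,5}.
Refine {0,1,2,3,6,7} on symbol L: members go to different blocks, giving {0,1,3} and {2,6,7}.
Refine {0,1,3} on symbol L: members go to different blocks, giving {0,1} and {3}.
Refine {0,1} on symbol R: members go to different blocks, giving {0} and {1}.
No further refinement is possible. Final partition (5 blocks): {0} | {4,5} | {2,6,7} | {3} | {1}.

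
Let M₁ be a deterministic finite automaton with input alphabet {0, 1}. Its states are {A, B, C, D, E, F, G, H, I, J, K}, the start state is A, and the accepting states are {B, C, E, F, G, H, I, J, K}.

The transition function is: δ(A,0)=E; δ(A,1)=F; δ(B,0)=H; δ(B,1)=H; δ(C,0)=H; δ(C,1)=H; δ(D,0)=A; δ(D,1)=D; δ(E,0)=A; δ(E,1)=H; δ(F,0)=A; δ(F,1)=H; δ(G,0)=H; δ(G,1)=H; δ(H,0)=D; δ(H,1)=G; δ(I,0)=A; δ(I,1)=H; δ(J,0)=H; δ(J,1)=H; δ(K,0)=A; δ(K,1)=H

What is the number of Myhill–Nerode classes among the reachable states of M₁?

5

Reachable states from the start: {A,D,E,F,G,H}. Unreachable: {B,C,I,J,K} — drop them.
Initial partition by acceptance: {E,F,G,H} | {A,D}.
Refine {E,F,G,H} on symbol 0: members go to different blocks, giving {E,F,H} and {G}.
Split {E,F,H} by δ(·,1) → {E,F} and {H}.
Refine {A,D} on symbol 0: members go to different blocks, giving {A} and {D}.
No further refinement is possible. Final partition (5 blocks): {E,F} | {A} | {G} | {H} | {D}.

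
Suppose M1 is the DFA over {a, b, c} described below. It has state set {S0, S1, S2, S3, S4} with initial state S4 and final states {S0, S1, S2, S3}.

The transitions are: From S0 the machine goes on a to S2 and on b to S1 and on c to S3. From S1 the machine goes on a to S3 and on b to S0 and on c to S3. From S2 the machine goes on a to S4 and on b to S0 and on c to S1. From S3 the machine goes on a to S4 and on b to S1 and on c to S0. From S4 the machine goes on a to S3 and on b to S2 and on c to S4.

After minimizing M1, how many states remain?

Every state is reachable, so we keep all 5.
Initial partition by acceptance: {S0,S1,S2,S3} | {S4}.
On input a, block {S0,S1,S2,S3} splits into {S0,S1} and {S2,S3}.
No further refinement is possible. Final partition (3 blocks): {S0,S1} | {S4} | {S2,S3}.

3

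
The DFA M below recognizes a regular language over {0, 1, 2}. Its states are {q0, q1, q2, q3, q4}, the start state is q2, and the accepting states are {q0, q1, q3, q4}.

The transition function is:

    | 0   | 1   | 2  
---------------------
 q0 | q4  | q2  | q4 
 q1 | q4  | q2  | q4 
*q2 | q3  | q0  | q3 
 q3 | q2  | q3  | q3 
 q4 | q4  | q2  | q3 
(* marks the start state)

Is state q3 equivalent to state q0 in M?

No

Reachable states from the start: {q0,q2,q3,q4}. Unreachable: {q1} — drop them.
Initial partition by acceptance: {q0,q3,q4} | {q2}.
Split {q0,q3,q4} by δ(·,0) → {q0,q4} and {q3}.
On input 2, block {q0,q4} splits into {q0} and {q4}.
No further refinement is possible. Final partition (4 blocks): {q0} | {q2} | {q3} | {q4}.
q3 and q0 end up in different blocks, so they are distinguishable. For instance, the string '0' is accepted from only q0.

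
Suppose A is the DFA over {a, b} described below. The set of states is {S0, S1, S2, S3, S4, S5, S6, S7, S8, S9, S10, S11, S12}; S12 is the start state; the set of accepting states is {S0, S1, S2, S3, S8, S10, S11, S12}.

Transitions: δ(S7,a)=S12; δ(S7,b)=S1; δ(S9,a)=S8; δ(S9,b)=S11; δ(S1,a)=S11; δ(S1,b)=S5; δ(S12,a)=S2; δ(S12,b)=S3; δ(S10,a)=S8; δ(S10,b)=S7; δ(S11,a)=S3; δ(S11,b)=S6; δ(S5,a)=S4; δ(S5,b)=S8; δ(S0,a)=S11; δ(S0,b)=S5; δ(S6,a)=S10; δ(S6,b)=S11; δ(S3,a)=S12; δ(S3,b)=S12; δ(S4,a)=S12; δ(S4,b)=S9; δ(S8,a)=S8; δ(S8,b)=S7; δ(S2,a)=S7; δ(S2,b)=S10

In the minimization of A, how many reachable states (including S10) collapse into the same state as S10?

First remove the unreachable states {S0}; 12 states remain.
P0 = {S1,S2,S3,S8,S10,S11,S12} | {S4,S5,S6,S7,S9}.
On input a, block {S1,S2,S3,S8,S10,S11,S12} splits into {S1,S3,S8,S10,S11,S12} and {S2}.
Split {S1,S3,S8,S10,S11,S12} by δ(·,a) → {S1,S3,S8,S10,S11} and {S12}.
On input a, block {S1,S3,S8,S10,S11} splits into {S1,S8,S10,S11} and {S3}.
Split {S1,S8,S10,S11} by δ(·,a) → {S1,S8,S10} and {S11}.
On input a, block {S1,S8,S10} splits into {S8,S10} and {S1}.
Refine {S4,S5,S6,S7,S9} on symbol a: members go to different blocks, giving {S4,S7} and {S6,S9} and {S5}.
Refine {S4,S7} on symbol b: members go to different blocks, giving {S4} and {S7}.
No further refinement is possible. Final partition (10 blocks): {S8,S10} | {S4} | {S2} | {S12} | {S3} | {S11} | {S1} | {S6,S9} | {S5} | {S7}.
State S10 belongs to the block {S8,S10}, which has 2 states.

2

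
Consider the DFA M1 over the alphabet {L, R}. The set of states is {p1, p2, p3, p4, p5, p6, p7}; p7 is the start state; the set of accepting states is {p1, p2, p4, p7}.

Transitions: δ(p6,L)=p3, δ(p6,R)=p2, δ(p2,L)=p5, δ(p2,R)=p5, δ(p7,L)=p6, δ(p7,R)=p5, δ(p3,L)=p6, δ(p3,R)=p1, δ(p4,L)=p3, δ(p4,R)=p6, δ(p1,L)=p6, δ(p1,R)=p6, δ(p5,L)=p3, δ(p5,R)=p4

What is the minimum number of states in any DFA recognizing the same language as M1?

2

All states are reachable from the start state.
Initial partition by acceptance: {p1,p2,p4,p7} | {p3,p5,p6}.
Stable partition: {p1,p2,p4,p7} | {p3,p5,p6} — 2 equivalence classes.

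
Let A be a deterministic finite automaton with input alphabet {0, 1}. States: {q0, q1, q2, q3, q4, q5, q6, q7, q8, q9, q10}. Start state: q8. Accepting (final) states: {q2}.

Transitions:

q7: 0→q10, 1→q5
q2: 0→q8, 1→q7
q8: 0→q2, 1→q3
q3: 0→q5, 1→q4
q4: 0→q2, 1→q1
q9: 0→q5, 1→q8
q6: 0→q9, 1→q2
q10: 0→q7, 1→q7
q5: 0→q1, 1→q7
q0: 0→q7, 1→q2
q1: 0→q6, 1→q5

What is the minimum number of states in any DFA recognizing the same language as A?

States {q0} cannot be reached from the start state, so discard them.
Initial partition by acceptance: {q2} | {q1,q3,q4,q5,q6,q7,q8,q9,q10}.
On input 0, block {q1,q3,q4,q5,q6,q7,q8,q9,q10} splits into {q1,q3,q5,q6,q7,q9,q10} and {q4,q8}.
On input 1, block {q1,q3,q5,q6,q7,q9,q10} splits into {q1,q5,q7,q10} and {q3,q9} and {q6}.
Split {q1,q5,q7,q10} by δ(·,0) → {q5,q7,q10} and {q1}.
Split {q5,q7,q10} by δ(·,0) → {q7,q10} and {q5}.
Refine {q7,q10} on symbol 1: members go to different blocks, giving {q7} and {q10}.
On input 1, block {q4,q8} splits into {q4} and {q8}.
Split {q3,q9} by δ(·,1) → {q3} and {q9}.
The partition is now stable with 10 blocks: {q2} | {q7} | {q4} | {q3} | {q6} | {q1} | {q5} | {q10} | {q8} | {q9}.

10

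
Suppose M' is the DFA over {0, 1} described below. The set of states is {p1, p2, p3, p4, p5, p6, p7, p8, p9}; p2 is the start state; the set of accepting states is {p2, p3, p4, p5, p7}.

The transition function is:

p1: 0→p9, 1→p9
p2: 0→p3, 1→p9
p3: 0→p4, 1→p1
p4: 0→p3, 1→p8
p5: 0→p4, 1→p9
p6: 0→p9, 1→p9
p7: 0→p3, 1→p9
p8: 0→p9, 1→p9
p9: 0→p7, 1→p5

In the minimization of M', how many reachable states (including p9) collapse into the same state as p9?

States {p6} cannot be reached from the start state, so discard them.
Initial partition by acceptance: {p2,p3,p4,p5,p7} | {p1,p8,p9}.
Refine {p1,p8,p9} on symbol 0: members go to different blocks, giving {p1,p8} and {p9}.
On input 1, block {p2,p3,p4,p5,p7} splits into {p2,p5,p7} and {p3,p4}.
Stable partition: {p2,p5,p7} | {p1,p8} | {p9} | {p3,p4} — 4 equivalence classes.
State p9 belongs to the block {p9}, which has 1 states.

1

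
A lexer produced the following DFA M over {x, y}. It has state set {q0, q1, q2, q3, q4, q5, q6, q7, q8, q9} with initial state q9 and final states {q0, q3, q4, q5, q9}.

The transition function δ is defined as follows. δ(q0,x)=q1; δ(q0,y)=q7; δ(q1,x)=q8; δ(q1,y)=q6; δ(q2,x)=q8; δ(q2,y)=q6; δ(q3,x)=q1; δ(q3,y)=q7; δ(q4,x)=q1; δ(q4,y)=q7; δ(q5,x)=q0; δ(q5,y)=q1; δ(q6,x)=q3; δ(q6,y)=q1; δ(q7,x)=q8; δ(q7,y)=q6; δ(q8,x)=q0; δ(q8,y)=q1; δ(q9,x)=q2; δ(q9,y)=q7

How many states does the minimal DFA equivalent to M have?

States {q4,q5} cannot be reached from the start state, so discard them.
Initial partition by acceptance: {q0,q3,q9} | {q1,q2,q6,q7,q8}.
Split {q1,q2,q6,q7,q8} by δ(·,x) → {q1,q2,q7} and {q6,q8}.
No further refinement is possible. Final partition (3 blocks): {q0,q3,q9} | {q1,q2,q7} | {q6,q8}.

3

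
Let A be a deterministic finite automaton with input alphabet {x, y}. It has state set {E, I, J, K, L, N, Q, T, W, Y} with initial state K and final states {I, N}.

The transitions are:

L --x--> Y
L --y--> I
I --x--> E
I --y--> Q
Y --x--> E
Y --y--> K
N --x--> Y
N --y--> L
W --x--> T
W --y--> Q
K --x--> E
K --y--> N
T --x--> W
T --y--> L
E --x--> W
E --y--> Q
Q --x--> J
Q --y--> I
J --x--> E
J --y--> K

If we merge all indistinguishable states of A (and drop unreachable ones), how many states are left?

All states are reachable from the start state.
Initial partition by acceptance: {I,N} | {E,J,K,L,Q,T,W,Y}.
Refine {E,J,K,L,Q,T,W,Y} on symbol y: members go to different blocks, giving {E,J,T,W,Y} and {K,L,Q}.
Stable partition: {I,N} | {E,J,T,W,Y} | {K,L,Q} — 3 equivalence classes.

3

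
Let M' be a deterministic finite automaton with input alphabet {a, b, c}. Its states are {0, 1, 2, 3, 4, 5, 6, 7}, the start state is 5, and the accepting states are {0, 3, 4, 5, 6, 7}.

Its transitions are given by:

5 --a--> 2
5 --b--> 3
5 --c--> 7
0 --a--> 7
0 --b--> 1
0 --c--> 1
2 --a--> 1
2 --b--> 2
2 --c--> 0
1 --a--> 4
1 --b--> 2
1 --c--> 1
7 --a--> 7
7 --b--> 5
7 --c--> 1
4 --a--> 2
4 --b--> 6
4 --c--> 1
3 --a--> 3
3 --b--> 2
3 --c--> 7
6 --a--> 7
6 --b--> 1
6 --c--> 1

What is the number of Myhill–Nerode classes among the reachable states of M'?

7

Initial partition by acceptance: {0,3,4,5,6,7} | {1,2}.
Refine {0,3,4,5,6,7} on symbol a: members go to different blocks, giving {0,3,6,7} and {4,5}.
Refine {0,3,6,7} on symbol b: members go to different blocks, giving {0,3,6} and {7}.
Refine {0,3,6} on symbol a: members go to different blocks, giving {0,6} and {3}.
Refine {1,2} on symbol a: members go to different blocks, giving {1} and {2}.
On input b, block {4,5} splits into {4} and {5}.
The partition is now stable with 7 blocks: {0,6} | {1} | {4} | {7} | {3} | {2} | {5}.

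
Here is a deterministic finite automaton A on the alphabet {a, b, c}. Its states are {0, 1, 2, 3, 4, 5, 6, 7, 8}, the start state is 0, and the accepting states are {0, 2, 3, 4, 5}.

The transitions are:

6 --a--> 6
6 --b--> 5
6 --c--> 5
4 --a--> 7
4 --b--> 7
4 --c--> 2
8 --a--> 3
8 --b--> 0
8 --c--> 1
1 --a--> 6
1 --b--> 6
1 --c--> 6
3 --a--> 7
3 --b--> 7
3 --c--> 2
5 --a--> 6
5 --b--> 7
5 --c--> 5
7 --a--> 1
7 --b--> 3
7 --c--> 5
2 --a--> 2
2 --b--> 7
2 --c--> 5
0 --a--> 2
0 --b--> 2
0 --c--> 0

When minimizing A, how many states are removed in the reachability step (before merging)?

2

BFS from 0 reaches {0, 1, 2, 3, 5, 6, 7}; the 2 state(s) 4, 8 are never visited.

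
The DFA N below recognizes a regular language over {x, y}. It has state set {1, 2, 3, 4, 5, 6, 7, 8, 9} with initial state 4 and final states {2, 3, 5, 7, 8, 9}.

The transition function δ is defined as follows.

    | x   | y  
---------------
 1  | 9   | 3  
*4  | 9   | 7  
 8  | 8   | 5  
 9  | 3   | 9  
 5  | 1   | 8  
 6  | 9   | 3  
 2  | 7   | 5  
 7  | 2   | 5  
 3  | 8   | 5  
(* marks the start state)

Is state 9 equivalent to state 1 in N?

States {6} cannot be reached from the start state, so discard them.
Start with accepting vs non-accepting: {2,3,5,7,8,9} | {1,4}.
On input x, block {2,3,5,7,8,9} splits into {2,3,7,8,9} and {5}.
Split {2,3,7,8,9} by δ(·,y) → {2,3,7,8} and {9}.
No further refinement is possible. Final partition (4 blocks): {2,3,7,8} | {1,4} | {5} | {9}.
9 and 1 end up in different blocks, so they are distinguishable. For instance, the string 'ε' is accepted from only 9.

No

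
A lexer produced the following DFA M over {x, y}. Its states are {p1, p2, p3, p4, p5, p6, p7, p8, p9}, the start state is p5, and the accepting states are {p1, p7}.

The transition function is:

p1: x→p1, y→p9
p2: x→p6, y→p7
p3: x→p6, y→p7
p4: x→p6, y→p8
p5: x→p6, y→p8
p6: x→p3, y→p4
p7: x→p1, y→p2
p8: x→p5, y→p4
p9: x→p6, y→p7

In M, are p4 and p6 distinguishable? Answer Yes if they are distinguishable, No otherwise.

Yes

Every state is reachable, so we keep all 9.
P0 = {p1,p7} | {p2,p3,p4,p5,p6,p8,p9}.
Split {p2,p3,p4,p5,p6,p8,p9} by δ(·,y) → {p4,p5,p6,p8} and {p2,p3,p9}.
On input x, block {p4,p5,p6,p8} splits into {p4,p5,p8} and {p6}.
On input x, block {p4,p5,p8} splits into {p4,p5} and {p8}.
Stable partition: {p1,p7} | {p4,p5} | {p2,p3,p9} | {p6} | {p8} — 5 equivalence classes.
p4 and p6 end up in different blocks, so they are distinguishable. For instance, the string 'xy' is accepted from only p6.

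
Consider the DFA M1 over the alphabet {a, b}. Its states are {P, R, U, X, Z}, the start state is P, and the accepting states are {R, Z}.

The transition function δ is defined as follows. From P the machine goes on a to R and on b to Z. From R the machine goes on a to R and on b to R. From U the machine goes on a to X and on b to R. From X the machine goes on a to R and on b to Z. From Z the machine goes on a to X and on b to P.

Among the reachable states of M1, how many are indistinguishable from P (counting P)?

2

First remove the unreachable states {U}; 4 states remain.
Start with accepting vs non-accepting: {R,Z} | {P,X}.
On input a, block {R,Z} splits into {R} and {Z}.
The partition is now stable with 3 blocks: {R} | {P,X} | {Z}.
The equivalence class containing P is {P,X}, of size 2.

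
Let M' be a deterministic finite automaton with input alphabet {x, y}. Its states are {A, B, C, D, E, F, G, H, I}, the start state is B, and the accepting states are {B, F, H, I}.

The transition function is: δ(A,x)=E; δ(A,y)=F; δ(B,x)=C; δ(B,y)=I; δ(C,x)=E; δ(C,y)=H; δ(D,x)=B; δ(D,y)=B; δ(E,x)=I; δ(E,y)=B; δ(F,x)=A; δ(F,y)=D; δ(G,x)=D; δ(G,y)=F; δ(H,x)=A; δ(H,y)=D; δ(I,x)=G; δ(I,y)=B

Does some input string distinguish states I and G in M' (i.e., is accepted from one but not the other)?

Yes

Initial partition by acceptance: {B,F,H,I} | {A,C,D,E,G}.
On input y, block {B,F,H,I} splits into {B,I} and {F,H}.
Split {A,C,D,E,G} by δ(·,x) → {A,C,G} and {D,E}.
The partition is now stable with 4 blocks: {B,I} | {A,C,G} | {F,H} | {D,E}.
I and G end up in different blocks, so they are distinguishable. For instance, the string 'ε' is accepted from only I.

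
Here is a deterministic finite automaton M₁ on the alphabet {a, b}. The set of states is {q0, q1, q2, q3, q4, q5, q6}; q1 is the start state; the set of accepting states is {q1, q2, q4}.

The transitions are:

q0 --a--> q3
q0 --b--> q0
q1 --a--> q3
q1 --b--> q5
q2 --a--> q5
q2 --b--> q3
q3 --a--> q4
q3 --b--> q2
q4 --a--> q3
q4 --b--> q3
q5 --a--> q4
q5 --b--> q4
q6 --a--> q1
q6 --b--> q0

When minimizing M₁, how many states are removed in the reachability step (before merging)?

Starting at q1 and following transitions, the reachable set is {q1, q2, q3, q4, q5}. That leaves q0, q6 unreachable — 2 in total.

2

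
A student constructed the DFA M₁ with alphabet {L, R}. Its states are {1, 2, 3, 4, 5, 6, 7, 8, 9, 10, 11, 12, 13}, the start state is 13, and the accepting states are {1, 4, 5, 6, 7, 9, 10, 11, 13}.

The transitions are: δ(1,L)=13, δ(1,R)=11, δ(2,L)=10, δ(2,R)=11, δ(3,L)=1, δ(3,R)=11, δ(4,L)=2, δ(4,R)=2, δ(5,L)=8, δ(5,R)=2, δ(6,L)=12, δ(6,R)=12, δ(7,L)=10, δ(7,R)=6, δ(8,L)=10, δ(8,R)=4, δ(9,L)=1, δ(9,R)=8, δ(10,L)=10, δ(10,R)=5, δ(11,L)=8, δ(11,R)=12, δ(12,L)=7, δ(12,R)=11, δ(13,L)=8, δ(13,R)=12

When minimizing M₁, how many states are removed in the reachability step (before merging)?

No path from 13 leads to 1, 3, 9; the other 10 states are all reachable.

3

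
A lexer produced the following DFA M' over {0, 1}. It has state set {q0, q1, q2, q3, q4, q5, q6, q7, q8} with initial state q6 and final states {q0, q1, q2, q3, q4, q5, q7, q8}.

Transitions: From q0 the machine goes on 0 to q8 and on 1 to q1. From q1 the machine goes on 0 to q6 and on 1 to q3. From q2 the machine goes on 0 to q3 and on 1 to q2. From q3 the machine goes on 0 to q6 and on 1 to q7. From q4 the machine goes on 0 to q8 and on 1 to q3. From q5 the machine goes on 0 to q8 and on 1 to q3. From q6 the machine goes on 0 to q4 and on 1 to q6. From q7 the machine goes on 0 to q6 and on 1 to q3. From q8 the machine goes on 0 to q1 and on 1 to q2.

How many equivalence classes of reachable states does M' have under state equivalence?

First remove the unreachable states {q0,q5}; 7 states remain.
P0 = {q1,q2,q3,q4,q7,q8} | {q6}.
Refine {q1,q2,q3,q4,q7,q8} on symbol 0: members go to different blocks, giving {q1,q3,q7} and {q2,q4,q8}.
On input 0, block {q2,q4,q8} splits into {q2,q8} and {q4}.
No further refinement is possible. Final partition (4 blocks): {q1,q3,q7} | {q6} | {q2,q8} | {q4}.

4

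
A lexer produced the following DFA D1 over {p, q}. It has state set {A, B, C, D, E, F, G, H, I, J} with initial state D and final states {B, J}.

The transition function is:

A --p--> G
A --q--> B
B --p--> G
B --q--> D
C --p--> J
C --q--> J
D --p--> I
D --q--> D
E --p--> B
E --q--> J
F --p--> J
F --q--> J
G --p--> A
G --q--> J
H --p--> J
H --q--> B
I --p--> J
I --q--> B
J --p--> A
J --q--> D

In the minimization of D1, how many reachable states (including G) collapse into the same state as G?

States {C,E,F,H} cannot be reached from the start state, so discard them.
Start with accepting vs non-accepting: {B,J} | {A,D,G,I}.
Split {A,D,G,I} by δ(·,p) → {A,D,G} and {I}.
On input p, block {A,D,G} splits into {A,G} and {D}.
No further refinement is possible. Final partition (4 blocks): {B,J} | {A,G} | {I} | {D}.
The equivalence class containing G is {A,G}, of size 2.

2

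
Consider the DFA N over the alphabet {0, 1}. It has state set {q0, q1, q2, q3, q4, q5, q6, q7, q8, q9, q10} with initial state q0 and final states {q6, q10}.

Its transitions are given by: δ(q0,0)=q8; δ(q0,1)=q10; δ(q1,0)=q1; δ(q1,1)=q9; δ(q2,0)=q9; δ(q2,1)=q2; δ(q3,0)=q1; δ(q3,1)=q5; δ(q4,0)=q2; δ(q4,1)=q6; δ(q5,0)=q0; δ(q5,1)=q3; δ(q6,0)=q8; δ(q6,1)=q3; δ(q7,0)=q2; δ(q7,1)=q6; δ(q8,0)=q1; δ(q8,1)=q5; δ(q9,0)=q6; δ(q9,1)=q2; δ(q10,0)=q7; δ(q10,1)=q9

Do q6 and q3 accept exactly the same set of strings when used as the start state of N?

No

States {q4} cannot be reached from the start state, so discard them.
Start with accepting vs non-accepting: {q6,q10} | {q0,q1,q2,q3,q5,q7,q8,q9}.
Split {q0,q1,q2,q3,q5,q7,q8,q9} by δ(·,0) → {q0,q1,q2,q3,q5,q7,q8} and {q9}.
On input 1, block {q6,q10} splits into {q6} and {q10}.
Refine {q0,q1,q2,q3,q5,q7,q8} on symbol 0: members go to different blocks, giving {q0,q1,q3,q5,q7,q8} and {q2}.
On input 0, block {q0,q1,q3,q5,q7,q8} splits into {q0,q1,q3,q5,q8} and {q7}.
On input 1, block {q0,q1,q3,q5,q8} splits into {q3,q5,q8} and {q0} and {q1}.
On input 0, block {q3,q5,q8} splits into {q3,q8} and {q5}.
No further refinement is possible. Final partition (9 blocks): {q6} | {q3,q8} | {q9} | {q10} | {q2} | {q7} | {q0} | {q1} | {q5}.
q6 and q3 end up in different blocks, so they are distinguishable. For instance, the string 'ε' is accepted from only q6.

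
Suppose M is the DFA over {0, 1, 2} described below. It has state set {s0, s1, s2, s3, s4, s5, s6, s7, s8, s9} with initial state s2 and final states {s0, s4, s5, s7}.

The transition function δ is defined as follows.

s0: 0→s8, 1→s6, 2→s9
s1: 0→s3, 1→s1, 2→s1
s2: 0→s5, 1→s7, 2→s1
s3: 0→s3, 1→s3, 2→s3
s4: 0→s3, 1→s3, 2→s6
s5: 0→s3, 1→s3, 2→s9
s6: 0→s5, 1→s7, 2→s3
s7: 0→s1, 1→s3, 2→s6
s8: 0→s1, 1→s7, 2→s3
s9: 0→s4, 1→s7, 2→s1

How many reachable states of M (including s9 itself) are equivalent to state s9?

3

Reachable states from the start: {s1,s2,s3,s4,s5,s6,s7,s9}. Unreachable: {s0,s8} — drop them.
Start with accepting vs non-accepting: {s4,s5,s7} | {s1,s2,s3,s6,s9}.
Split {s1,s2,s3,s6,s9} by δ(·,0) → {s2,s6,s9} and {s1,s3}.
Stable partition: {s4,s5,s7} | {s2,s6,s9} | {s1,s3} — 3 equivalence classes.
State s9 belongs to the block {s2,s6,s9}, which has 3 states.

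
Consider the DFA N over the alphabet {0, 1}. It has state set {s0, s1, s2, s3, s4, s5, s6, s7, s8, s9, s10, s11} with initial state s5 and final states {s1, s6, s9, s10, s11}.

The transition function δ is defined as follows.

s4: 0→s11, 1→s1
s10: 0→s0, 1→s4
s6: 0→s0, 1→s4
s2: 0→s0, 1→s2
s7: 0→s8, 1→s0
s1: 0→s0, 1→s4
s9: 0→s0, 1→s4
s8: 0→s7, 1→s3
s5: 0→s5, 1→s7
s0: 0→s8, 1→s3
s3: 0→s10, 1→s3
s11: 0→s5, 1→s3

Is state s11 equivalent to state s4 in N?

Reachable states from the start: {s0,s1,s3,s4,s5,s7,s8,s10,s11}. Unreachable: {s2,s6,s9} — drop them.
Initial partition by acceptance: {s1,s10,s11} | {s0,s3,s4,s5,s7,s8}.
On input 0, block {s0,s3,s4,s5,s7,s8} splits into {s0,s5,s7,s8} and {s3,s4}.
Refine {s0,s5,s7,s8} on symbol 1: members go to different blocks, giving {s0,s8} and {s5,s7}.
Split {s1,s10,s11} by δ(·,0) → {s1,s10} and {s11}.
On input 0, block {s0,s8} splits into {s0} and {s8}.
Split {s3,s4} by δ(·,0) → {s3} and {s4}.
On input 0, block {s5,s7} splits into {s5} and {s7}.
Stable partition: {s1,s10} | {s0} | {s3} | {s5} | {s11} | {s8} | {s4} | {s7} — 8 equivalence classes.
s11 and s4 end up in different blocks, so they are distinguishable. For instance, the string 'ε' is accepted from only s11.

No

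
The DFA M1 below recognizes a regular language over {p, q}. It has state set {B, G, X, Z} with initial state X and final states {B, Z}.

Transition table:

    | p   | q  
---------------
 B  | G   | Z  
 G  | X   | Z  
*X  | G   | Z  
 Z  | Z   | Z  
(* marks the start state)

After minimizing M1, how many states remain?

First remove the unreachable states {B}; 3 states remain.
Initial partition by acceptance: {Z} | {G,X}.
No further refinement is possible. Final partition (2 blocks): {Z} | {G,X}.

2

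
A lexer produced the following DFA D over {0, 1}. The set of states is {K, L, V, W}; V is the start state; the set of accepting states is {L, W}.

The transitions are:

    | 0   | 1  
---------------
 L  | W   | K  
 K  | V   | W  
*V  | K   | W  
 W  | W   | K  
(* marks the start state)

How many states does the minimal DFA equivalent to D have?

Reachable states from the start: {K,V,W}. Unreachable: {L} — drop them.
P0 = {W} | {K,V}.
No further refinement is possible. Final partition (2 blocks): {W} | {K,V}.

2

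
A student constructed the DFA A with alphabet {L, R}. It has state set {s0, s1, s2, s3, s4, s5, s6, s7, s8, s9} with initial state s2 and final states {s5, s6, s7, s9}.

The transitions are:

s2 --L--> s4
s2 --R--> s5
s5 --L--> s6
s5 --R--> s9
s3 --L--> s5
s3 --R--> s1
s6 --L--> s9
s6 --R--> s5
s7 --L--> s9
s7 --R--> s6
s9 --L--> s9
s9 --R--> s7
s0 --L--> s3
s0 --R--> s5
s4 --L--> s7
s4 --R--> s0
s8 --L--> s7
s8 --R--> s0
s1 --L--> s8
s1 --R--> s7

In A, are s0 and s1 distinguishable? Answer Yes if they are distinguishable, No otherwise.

P0 = {s5,s6,s7,s9} | {s0,s1,s2,s3,s4,s8}.
Split {s0,s1,s2,s3,s4,s8} by δ(·,L) → {s0,s1,s2} and {s3,s4,s8}.
Stable partition: {s5,s6,s7,s9} | {s0,s1,s2} | {s3,s4,s8} — 3 equivalence classes.
s0 and s1 lie in the same block of the stable partition, so they are equivalent — no string distinguishes them.

No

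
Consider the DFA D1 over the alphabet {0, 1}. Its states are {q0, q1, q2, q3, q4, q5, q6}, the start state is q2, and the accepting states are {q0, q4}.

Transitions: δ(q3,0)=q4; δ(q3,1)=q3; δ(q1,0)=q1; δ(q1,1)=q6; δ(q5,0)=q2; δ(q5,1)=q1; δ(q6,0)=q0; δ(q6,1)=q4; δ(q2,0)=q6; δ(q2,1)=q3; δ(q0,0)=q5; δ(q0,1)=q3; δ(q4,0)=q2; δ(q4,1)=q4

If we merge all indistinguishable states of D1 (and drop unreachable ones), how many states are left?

Every state is reachable, so we keep all 7.
Start with accepting vs non-accepting: {q0,q4} | {q1,q2,q3,q5,q6}.
Refine {q0,q4} on symbol 1: members go to different blocks, giving {q0} and {q4}.
On input 0, block {q1,q2,q3,q5,q6} splits into {q1,q2,q5} and {q3} and {q6}.
Split {q1,q2,q5} by δ(·,0) → {q1,q5} and {q2}.
Split {q1,q5} by δ(·,0) → {q1} and {q5}.
No further refinement is possible. Final partition (7 blocks): {q0} | {q1} | {q4} | {q3} | {q6} | {q2} | {q5}.

7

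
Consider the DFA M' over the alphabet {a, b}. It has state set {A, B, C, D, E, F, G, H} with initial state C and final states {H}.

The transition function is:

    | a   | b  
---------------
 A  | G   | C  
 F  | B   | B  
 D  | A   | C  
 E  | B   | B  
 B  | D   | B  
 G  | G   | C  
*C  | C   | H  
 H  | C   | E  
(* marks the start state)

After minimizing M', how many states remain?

5

States {F} cannot be reached from the start state, so discard them.
P0 = {H} | {A,B,C,D,E,G}.
Refine {A,B,C,D,E,G} on symbol b: members go to different blocks, giving {A,B,D,E,G} and {C}.
On input b, block {A,B,D,E,G} splits into {A,D,G} and {B,E}.
Refine {B,E} on symbol a: members go to different blocks, giving {B} and {E}.
No further refinement is possible. Final partition (5 blocks): {H} | {A,D,G} | {C} | {B} | {E}.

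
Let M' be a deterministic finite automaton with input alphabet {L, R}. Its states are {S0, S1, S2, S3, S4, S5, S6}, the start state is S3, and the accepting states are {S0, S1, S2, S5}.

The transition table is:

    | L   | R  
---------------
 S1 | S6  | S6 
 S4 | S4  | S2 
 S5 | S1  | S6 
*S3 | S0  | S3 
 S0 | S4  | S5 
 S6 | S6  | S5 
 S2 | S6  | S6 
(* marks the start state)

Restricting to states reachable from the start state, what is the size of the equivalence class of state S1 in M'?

P0 = {S0,S1,S2,S5} | {S3,S4,S6}.
On input L, block {S0,S1,S2,S5} splits into {S0,S1,S2} and {S5}.
On input R, block {S0,S1,S2} splits into {S1,S2} and {S0}.
Split {S3,S4,S6} by δ(·,L) → {S4,S6} and {S3}.
Refine {S4,S6} on symbol R: members go to different blocks, giving {S4} and {S6}.
The partition is now stable with 6 blocks: {S1,S2} | {S4} | {S5} | {S0} | {S3} | {S6}.
The equivalence class containing S1 is {S1,S2}, of size 2.

2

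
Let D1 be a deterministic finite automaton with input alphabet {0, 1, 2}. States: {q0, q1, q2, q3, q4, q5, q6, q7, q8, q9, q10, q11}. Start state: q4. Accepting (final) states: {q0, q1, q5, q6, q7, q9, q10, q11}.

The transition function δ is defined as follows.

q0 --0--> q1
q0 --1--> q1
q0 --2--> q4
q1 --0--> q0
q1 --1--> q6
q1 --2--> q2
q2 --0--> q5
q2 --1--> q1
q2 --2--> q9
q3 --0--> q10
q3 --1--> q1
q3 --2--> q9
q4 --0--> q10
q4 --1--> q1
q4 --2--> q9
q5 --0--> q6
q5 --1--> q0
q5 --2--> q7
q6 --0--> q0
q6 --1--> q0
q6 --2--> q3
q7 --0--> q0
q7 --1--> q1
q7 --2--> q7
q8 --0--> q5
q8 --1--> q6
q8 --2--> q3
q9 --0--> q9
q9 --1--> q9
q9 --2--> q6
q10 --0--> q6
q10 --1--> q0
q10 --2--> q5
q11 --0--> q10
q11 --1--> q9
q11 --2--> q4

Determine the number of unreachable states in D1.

2

No path from q4 leads to q8, q11; the other 10 states are all reachable.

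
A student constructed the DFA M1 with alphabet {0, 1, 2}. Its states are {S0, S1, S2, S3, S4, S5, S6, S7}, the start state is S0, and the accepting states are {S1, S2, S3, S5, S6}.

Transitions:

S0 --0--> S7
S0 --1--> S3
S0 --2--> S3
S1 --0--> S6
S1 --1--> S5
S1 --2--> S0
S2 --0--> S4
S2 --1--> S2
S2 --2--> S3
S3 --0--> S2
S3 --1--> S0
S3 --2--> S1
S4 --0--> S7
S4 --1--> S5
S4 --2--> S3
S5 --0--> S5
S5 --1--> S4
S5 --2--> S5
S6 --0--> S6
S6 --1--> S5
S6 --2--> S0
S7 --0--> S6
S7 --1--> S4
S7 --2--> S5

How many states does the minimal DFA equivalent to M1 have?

7

P0 = {S1,S2,S3,S5,S6} | {S0,S4,S7}.
Refine {S1,S2,S3,S5,S6} on symbol 0: members go to different blocks, giving {S1,S3,S5,S6} and {S2}.
Refine {S1,S3,S5,S6} on symbol 0: members go to different blocks, giving {S1,S5,S6} and {S3}.
Split {S1,S5,S6} by δ(·,1) → {S1,S6} and {S5}.
On input 0, block {S0,S4,S7} splits into {S0,S4} and {S7}.
On input 1, block {S0,S4} splits into {S0} and {S4}.
Stable partition: {S1,S6} | {S0} | {S2} | {S3} | {S5} | {S7} | {S4} — 7 equivalence classes.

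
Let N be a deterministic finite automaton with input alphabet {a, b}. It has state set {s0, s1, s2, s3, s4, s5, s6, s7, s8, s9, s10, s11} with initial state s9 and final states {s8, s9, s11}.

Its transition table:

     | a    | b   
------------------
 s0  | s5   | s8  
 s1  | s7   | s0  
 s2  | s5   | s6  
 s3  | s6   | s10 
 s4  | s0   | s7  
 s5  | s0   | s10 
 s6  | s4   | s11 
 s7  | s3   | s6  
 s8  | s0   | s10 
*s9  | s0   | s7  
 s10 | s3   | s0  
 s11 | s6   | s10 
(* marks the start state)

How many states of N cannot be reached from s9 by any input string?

2

Starting at s9 and following transitions, the reachable set is {s0, s3, s4, s5, s6, s7, s8, s9, s10, s11}. That leaves s1, s2 unreachable — 2 in total.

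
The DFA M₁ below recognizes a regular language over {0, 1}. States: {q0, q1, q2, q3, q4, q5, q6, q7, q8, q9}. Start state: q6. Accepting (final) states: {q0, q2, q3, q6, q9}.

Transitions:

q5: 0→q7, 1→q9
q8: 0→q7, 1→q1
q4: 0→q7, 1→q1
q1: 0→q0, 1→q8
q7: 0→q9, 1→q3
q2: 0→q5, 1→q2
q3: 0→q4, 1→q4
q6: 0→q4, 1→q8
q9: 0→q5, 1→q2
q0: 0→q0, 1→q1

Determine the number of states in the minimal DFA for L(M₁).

7

Every state is reachable, so we keep all 10.
Initial partition by acceptance: {q0,q2,q3,q6,q9} | {q1,q4,q5,q7,q8}.
On input 0, block {q0,q2,q3,q6,q9} splits into {q2,q3,q6,q9} and {q0}.
Refine {q2,q3,q6,q9} on symbol 1: members go to different blocks, giving {q2,q9} and {q3,q6}.
On input 0, block {q1,q4,q5,q7,q8} splits into {q4,q5,q8} and {q1} and {q7}.
Split {q4,q5,q8} by δ(·,1) → {q4,q8} and {q5}.
No further refinement is possible. Final partition (7 blocks): {q2,q9} | {q4,q8} | {q0} | {q3,q6} | {q1} | {q7} | {q5}.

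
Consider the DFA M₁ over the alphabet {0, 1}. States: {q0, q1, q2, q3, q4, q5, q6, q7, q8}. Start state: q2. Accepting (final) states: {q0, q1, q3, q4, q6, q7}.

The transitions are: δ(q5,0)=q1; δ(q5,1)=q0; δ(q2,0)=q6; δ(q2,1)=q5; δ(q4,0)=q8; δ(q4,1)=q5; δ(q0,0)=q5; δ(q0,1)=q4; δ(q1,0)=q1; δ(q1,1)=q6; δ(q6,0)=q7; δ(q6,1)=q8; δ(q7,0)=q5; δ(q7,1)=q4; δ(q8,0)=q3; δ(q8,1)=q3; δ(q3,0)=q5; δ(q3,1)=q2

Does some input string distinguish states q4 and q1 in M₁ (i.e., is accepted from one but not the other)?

Yes

Initial partition by acceptance: {q0,q1,q3,q4,q6,q7} | {q2,q5,q8}.
On input 0, block {q0,q1,q3,q4,q6,q7} splits into {q0,q3,q4,q7} and {q1,q6}.
Split {q0,q3,q4,q7} by δ(·,1) → {q0,q7} and {q3,q4}.
Refine {q2,q5,q8} on symbol 0: members go to different blocks, giving {q2,q5} and {q8}.
On input 1, block {q2,q5} splits into {q2} and {q5}.
Split {q1,q6} by δ(·,0) → {q1} and {q6}.
Refine {q3,q4} on symbol 0: members go to different blocks, giving {q3} and {q4}.
Stable partition: {q0,q7} | {q2} | {q1} | {q3} | {q8} | {q5} | {q6} | {q4} — 8 equivalence classes.
q4 and q1 end up in different blocks, so they are distinguishable. For instance, the string '0' is accepted from only q1.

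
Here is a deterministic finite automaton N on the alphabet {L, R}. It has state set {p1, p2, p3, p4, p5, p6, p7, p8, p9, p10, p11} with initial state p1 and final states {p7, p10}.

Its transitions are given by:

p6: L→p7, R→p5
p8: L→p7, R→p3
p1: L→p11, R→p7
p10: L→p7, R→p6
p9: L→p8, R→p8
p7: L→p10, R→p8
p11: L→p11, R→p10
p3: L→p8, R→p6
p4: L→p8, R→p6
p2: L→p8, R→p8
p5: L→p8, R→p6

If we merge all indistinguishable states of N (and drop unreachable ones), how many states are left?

First remove the unreachable states {p2,p4,p9}; 8 states remain.
Start with accepting vs non-accepting: {p7,p10} | {p1,p3,p5,p6,p8,p11}.
Refine {p1,p3,p5,p6,p8,p11} on symbol L: members go to different blocks, giving {p1,p3,p5,p11} and {p6,p8}.
Split {p1,p3,p5,p11} by δ(·,L) → {p1,p11} and {p3,p5}.
No further refinement is possible. Final partition (4 blocks): {p7,p10} | {p1,p11} | {p6,p8} | {p3,p5}.

4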